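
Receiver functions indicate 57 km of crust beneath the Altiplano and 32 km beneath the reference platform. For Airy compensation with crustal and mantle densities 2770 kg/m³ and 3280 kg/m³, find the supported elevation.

Excess crust Δ = 57 km − 32 km = 25 km, split between elevation h and root r with h + r = Δ.
Airy balance ρ_c h = (ρ_m − ρ_c) r gives r = h ρ_c/(ρ_m − ρ_c), so h (1 + ρ_c/(ρ_m − ρ_c)) = Δ, i.e. h = Δ (ρ_m − ρ_c)/ρ_m.
h = 25 km × 510/3280 = 3.89 km.

3.89 km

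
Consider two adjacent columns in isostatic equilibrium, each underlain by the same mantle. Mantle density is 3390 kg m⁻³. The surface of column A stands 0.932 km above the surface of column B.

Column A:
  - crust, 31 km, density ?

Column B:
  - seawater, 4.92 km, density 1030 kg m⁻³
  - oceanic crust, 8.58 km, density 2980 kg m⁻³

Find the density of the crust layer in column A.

Take the compensation level at the base of the deeper column (depth z_c below the surface of column A) and equate Σ ρ_i t_i down to z_c; mantle fills any gap and the z_c terms cancel.
Column A: 31×ρ + (z_c − 31)×3390
Column B: 0.932×0 + 4.92×1030 + 8.58×2980 + (z_c − 0.932 − 13.5)×3390
The z_c×3390 term appears on both sides and cancels. Collect the known terms of each column as K = Σ(ρt)_known − 3390 × (depth of known layers): K_A = 0 − 3390×31 = −105090; K_B = 30636 − 3390×(0.932 + 13.5) = −18288.48.
Balance: K_A + 31×ρ = K_B, so ρ = (K_B − K_A)/31 = 86801.5/31 = 2800 kg m⁻³.

2800 kg m⁻³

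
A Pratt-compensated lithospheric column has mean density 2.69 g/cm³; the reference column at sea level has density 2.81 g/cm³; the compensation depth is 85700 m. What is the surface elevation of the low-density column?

3820 m

ρ_ref D = ρ (D + h) → h = D (ρ_ref − ρ)/ρ.
h = 85700 m × (2.81 − 2.69)/2.69 = 3820 m.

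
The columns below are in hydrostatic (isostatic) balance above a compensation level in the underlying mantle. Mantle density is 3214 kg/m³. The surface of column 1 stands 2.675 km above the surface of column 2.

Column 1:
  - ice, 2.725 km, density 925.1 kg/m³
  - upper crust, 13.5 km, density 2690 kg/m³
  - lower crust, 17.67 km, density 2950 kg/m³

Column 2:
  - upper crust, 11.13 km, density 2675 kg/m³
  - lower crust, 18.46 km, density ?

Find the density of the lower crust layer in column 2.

Take the compensation level at the base of the deeper column (depth z_c below the surface of column 1) and equate Σ ρ_i t_i down to z_c; mantle fills any gap and the z_c terms cancel.
Column 1: 2.725×925.1 + 13.5×2690 + 17.67×2950 + (z_c − 33.895)×3214
Column 2: 2.675×0 + 11.13×2675 + 18.46×ρ + (z_c − 2.675 − 29.59)×3214
The z_c×3214 term appears on both sides and cancels. Collect the known terms of each column as K = Σ(ρt)_known − 3214 × (depth of known layers): K_1 = 90962.3975 − 3214×33.895 = −17976.1325; K_2 = 29772.75 − 3214×(2.675 + 29.59) = −73926.96.
Balance: K_1 = K_2 + 18.46×ρ, so ρ = (K_1 − K_2)/18.46 = 55950.8/18.46 = 3030 kg/m³.

3030 kg/m³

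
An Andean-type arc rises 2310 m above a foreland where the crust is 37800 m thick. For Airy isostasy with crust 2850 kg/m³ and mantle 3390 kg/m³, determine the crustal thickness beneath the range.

52300 m

Root depth r = h ρ_c / (ρ_m − ρ_c) = 2310 m × 2850 / 540 = 12190 m.
Total thickness = T + h + r = 37800 m + 2310 m + 12190 m = 52300 m.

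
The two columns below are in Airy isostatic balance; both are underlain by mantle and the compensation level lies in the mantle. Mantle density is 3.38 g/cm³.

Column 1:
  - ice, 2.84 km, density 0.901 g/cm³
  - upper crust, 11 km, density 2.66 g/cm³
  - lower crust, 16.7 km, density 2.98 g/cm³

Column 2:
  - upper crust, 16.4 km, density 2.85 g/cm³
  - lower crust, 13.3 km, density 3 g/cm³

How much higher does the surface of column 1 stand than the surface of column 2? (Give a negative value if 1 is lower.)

2.34 km

For any compensation level in the mantle, the mantle terms cancel and isostasy reduces to e = (Σt_1 − Σt_2) − (Σ(ρt)_1 − Σ(ρt)_2) / ρ_m.
Σt_1 = 30.54 km; Σt_2 = 29.7 km; Σ(ρt)_1 = 81.58484; Σ(ρt)_2 = 86.64 (in km·g/cm³).
e = (30.54 − 29.7) − (81.58484 − 86.64) / 3.38 = 2.34 km.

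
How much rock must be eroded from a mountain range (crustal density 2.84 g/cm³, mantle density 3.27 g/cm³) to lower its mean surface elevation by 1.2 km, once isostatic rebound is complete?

9.13 km

Net drop Δ = e − u = e − e ρ_c/ρ_m = e (ρ_m − ρ_c)/ρ_m.
e = Δ ρ_m/(ρ_m − ρ_c) = 1.2 km × 3.27/0.43 = 9.13 km.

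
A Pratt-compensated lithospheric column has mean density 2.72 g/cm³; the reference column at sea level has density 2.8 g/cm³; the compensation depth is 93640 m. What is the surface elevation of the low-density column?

ρ_ref D = ρ (D + h) → h = D (ρ_ref − ρ)/ρ.
h = 93640 m × (2.8 − 2.72)/2.72 = 2750 m.

2750 m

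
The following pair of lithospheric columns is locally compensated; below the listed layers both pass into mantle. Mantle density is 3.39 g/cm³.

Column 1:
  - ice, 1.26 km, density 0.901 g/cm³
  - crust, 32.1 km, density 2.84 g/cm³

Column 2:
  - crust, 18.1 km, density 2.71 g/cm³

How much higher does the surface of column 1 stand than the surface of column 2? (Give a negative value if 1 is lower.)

For any compensation level in the mantle, the mantle terms cancel and isostasy reduces to e = (Σt_1 − Σt_2) − (Σ(ρt)_1 − Σ(ρt)_2) / ρ_m.
Σt_1 = 33.36 km; Σt_2 = 18.1 km; Σ(ρt)_1 = 92.29926; Σ(ρt)_2 = 49.051 (in km·g/cm³).
e = (33.36 − 18.1) − (92.29926 − 49.051) / 3.39 = 2.5 km.

2.5 km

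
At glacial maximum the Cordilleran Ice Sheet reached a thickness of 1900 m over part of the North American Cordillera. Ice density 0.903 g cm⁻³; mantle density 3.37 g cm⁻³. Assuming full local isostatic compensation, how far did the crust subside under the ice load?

509 m

Isostatic balance requires: the ice load ρ_ice t is balanced by mantle displaced below, ρ_m s.
s = t ρ_ice / ρ_m = 1900 m × 0.903/3.37 = 509 m.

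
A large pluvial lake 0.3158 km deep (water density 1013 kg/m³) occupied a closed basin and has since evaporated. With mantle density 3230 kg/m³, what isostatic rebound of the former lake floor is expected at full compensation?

u = d ρ_w/ρ_m = 0.3158 km × 1013/3230 = 0.099 km.

0.099 km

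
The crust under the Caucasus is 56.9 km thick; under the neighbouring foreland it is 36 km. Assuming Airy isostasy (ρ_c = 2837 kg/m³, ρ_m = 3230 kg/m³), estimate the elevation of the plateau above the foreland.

Excess crust Δ = 56.9 km − 36 km = 20.9 km, split between elevation h and root r with h + r = Δ.
Airy balance ρ_c h = (ρ_m − ρ_c) r gives r = h ρ_c/(ρ_m − ρ_c), so h (1 + ρ_c/(ρ_m − ρ_c)) = Δ, i.e. h = Δ (ρ_m − ρ_c)/ρ_m.
h = 20.9 km × 393/3230 = 2.54 km.

2.54 km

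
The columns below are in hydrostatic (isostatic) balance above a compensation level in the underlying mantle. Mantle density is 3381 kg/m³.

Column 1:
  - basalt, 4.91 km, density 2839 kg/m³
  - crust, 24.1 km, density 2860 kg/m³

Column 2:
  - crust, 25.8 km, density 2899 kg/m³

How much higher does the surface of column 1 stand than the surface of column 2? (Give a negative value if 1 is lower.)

For any compensation level in the mantle, the mantle terms cancel and isostasy reduces to e = (Σt_1 − Σt_2) − (Σ(ρt)_1 − Σ(ρt)_2) / ρ_m.
Σt_1 = 29.01 km; Σt_2 = 25.8 km; Σ(ρt)_1 = 82865.49; Σ(ρt)_2 = 74794.2 (in km·kg/m³).
e = (29.01 − 25.8) − (82865.49 − 74794.2) / 3381 = 0.823 km.

0.823 km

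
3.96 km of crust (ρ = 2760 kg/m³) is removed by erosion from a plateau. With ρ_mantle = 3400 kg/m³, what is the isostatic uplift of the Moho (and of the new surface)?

Unloading: uplift u = e ρ_c/ρ_m = 3.96 km × 2760/3400 = 3.21 km.

3.21 km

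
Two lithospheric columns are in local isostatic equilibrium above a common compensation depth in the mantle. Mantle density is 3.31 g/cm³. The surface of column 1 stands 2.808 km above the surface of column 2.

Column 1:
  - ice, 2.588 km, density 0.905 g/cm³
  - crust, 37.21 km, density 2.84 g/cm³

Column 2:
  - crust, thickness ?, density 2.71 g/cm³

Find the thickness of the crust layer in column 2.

24 km

Take the compensation level at the base of the deeper column (depth z_c below the surface of column 1) and equate Σ ρ_i t_i down to z_c; mantle fills any gap and the z_c terms cancel.
Column 1: 2.588×0.905 + 37.21×2.84 + (z_c − 39.798)×3.31
Column 2: 2.808×0 + x×2.71 + (z_c − 2.808 − 0 − x)×3.31
The z_c×3.31 term appears on both sides and cancels. Collect the known terms of each column as K = Σ(ρt)_known − 3.31 × (depth of known layers): K_1 = 108.01854 − 3.31×39.798 = −23.71284; K_2 = 0 − 3.31×(2.808 + 0) = −9.29448.
Balance: K_1 = K_2 − x×(3.31 − 2.71), so x = (K_2 − K_1)/(3.31 − 2.71) = 14.4184/0.6 = 24 km.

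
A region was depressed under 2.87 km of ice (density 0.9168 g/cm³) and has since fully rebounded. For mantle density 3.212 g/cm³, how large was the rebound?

0.819 km

Removing the load lets mantle flow back in; uplift u satisfies ρ_ice t = ρ_m u.
u = t ρ_ice/ρ_m = 2.87 km × 0.9168/3.212 = 0.819 km.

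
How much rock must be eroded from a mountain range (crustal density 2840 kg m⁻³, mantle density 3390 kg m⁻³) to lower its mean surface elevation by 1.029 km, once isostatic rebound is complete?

6.34 km

Net drop Δ = e − u = e − e ρ_c/ρ_m = e (ρ_m − ρ_c)/ρ_m.
e = Δ ρ_m/(ρ_m − ρ_c) = 1.029 km × 3390/550 = 6.34 km.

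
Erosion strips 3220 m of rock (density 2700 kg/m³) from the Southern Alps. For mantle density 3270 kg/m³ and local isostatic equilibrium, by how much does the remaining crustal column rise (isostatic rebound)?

2660 m

Unloading: uplift u = e ρ_c/ρ_m = 3220 m × 2700/3270 = 2660 m.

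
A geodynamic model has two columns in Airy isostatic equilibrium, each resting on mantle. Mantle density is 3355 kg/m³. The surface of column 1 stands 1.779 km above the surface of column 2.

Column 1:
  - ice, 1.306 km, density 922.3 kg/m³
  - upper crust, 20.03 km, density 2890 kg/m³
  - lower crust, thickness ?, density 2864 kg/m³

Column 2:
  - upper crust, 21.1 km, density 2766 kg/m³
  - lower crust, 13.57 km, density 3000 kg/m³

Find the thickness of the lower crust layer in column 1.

21.8 km

Take the compensation level at the base of the deeper column (depth z_c below the surface of column 1) and equate Σ ρ_i t_i down to z_c; mantle fills any gap and the z_c terms cancel.
Column 1: 1.306×922.3 + 20.03×2890 + x×2864 + (z_c − 21.336 − x)×3355
Column 2: 1.779×0 + 21.1×2766 + 13.57×3000 + (z_c − 1.779 − 34.67)×3355
The z_c×3355 term appears on both sides and cancels. Collect the known terms of each column as K = Σ(ρt)_known − 3355 × (depth of known layers): K_1 = 59091.2238 − 3355×21.336 = −12491.0562; K_2 = 99072.6 − 3355×(1.779 + 34.67) = −23213.795.
Balance: K_1 − x×(3355 − 2864) = K_2, so x = (K_1 − K_2)/(3355 − 2864) = 10722.7/491 = 21.8 km.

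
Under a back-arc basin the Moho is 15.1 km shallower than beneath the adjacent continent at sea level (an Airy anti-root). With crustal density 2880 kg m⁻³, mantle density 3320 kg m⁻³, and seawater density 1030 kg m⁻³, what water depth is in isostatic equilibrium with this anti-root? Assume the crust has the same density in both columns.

Replacing a thickness d of crust by seawater at the top must be balanced by replacing crust with mantle at the base: d (ρ_c − ρ_w) = a (ρ_m − ρ_c).
d = a (ρ_m − ρ_c)/(ρ_c − ρ_w) = 15.1 km × 440/1850 = 3.59 km.

3.59 km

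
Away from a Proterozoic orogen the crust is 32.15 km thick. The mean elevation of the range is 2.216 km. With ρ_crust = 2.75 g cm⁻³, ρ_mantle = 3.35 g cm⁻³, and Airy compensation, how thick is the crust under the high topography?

Root depth r = h ρ_c / (ρ_m − ρ_c) = 2.216 km × 2.75 / 0.6 = 10.16 km.
Total thickness = T + h + r = 32.15 km + 2.216 km + 10.16 km = 44.5 km.

44.5 km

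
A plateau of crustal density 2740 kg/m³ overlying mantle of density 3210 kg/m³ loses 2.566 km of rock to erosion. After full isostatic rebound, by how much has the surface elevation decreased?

Rebound u = e ρ_c/ρ_m = 2.566 km × 2740/3210 = 2.19 km.
Net surface drop = e − u = 2.566 km − 2.19 km = e (ρ_m − ρ_c)/ρ_m = 0.376 km.

0.376 km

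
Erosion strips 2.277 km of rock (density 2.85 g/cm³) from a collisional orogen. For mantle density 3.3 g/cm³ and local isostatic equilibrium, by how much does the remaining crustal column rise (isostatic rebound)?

Unloading: uplift u = e ρ_c/ρ_m = 2.277 km × 2.85/3.3 = 1.97 km.

1.97 km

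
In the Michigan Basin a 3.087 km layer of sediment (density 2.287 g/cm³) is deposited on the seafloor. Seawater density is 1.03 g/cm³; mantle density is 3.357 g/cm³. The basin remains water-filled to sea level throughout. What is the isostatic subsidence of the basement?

1.67 km

Submarine loading: the sediment displaces seawater, and the subsidence is in turn flooded, so s (ρ_m − ρ_w) = t (ρ_sed − ρ_w).
s = 3.087 km × (2.287 − 1.03) / (3.357 − 1.03) = 1.67 km.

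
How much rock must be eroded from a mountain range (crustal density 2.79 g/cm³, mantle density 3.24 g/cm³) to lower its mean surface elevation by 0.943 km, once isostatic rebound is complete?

Net drop Δ = e − u = e − e ρ_c/ρ_m = e (ρ_m − ρ_c)/ρ_m.
e = Δ ρ_m/(ρ_m − ρ_c) = 0.943 km × 3.24/0.45 = 6.79 km.

6.79 km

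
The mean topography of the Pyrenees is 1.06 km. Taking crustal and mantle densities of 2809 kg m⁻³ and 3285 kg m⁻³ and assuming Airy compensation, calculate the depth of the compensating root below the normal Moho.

Balancing pressure at the compensation depth: the weight of the topography is balanced by the buoyancy of the root, ρ_c h = (ρ_m − ρ_c) r.
r = h · ρ_c / (ρ_m − ρ_c) = 1.06 km × 2809 / (3285 − 2809) = 6.26 km.

6.26 km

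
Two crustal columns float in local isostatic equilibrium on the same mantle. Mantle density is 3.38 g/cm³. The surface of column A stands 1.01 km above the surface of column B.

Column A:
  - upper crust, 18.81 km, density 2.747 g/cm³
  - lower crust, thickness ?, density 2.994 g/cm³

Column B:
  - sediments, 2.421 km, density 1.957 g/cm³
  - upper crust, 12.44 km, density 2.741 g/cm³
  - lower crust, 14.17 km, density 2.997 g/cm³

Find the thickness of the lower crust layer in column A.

Take the compensation level at the base of the deeper column (depth z_c below the surface of column A) and equate Σ ρ_i t_i down to z_c; mantle fills any gap and the z_c terms cancel.
Column A: 18.81×2.747 + x×2.994 + (z_c − 18.81 − x)×3.38
Column B: 1.01×0 + 2.421×1.957 + 12.44×2.741 + 14.17×2.997 + (z_c − 1.01 − 29.031)×3.38
The z_c×3.38 term appears on both sides and cancels. Collect the known terms of each column as K = Σ(ρt)_known − 3.38 × (depth of known layers): K_A = 51.67107 − 3.38×18.81 = −11.90673; K_B = 81.303427 − 3.38×(1.01 + 29.031) = −20.235153.
Balance: K_A − x×(3.38 − 2.994) = K_B, so x = (K_A − K_B)/(3.38 − 2.994) = 8.32842/0.386 = 21.6 km.

21.6 km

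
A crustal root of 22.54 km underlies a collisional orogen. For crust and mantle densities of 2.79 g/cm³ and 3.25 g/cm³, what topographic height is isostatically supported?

3.72 km

For local isostatic compensation: ρ_c h = (ρ_m − ρ_c) r.
h = r (ρ_m − ρ_c) / ρ_c = 22.54 km × (3.25 − 2.79) / 2.79 = 3.72 km.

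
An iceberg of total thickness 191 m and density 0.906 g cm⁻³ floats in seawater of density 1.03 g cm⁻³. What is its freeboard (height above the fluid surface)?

Floating equilibrium: submerged depth d = t ρ_obj/ρ_fluid = 191 m × 0.906/1.03 = 168 m.
Freeboard = t − d = 191 m − 168 m = 23 m.

23 m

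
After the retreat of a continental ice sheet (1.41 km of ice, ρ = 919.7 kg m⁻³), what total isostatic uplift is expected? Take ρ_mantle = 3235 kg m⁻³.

Removing the load lets mantle flow back in; uplift u satisfies ρ_ice t = ρ_m u.
u = t ρ_ice/ρ_m = 1.41 km × 919.7/3235 = 0.401 km.

0.401 km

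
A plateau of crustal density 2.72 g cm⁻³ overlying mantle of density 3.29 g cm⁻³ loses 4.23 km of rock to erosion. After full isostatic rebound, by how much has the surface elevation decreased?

0.733 km

Rebound u = e ρ_c/ρ_m = 4.23 km × 2.72/3.29 = 3.497 km.
Net surface drop = e − u = 4.23 km − 3.497 km = e (ρ_m − ρ_c)/ρ_m = 0.733 km.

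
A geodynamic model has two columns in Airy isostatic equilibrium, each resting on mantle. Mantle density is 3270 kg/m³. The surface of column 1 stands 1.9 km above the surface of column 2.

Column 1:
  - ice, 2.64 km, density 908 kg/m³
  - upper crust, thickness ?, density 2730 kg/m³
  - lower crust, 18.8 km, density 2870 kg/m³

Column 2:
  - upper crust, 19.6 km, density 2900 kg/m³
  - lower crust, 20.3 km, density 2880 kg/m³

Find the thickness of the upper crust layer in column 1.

14.1 km

Take the compensation level at the base of the deeper column (depth z_c below the surface of column 1) and equate Σ ρ_i t_i down to z_c; mantle fills any gap and the z_c terms cancel.
Column 1: 2.64×908 + x×2730 + 18.8×2870 + (z_c − 21.44 − x)×3270
Column 2: 1.9×0 + 19.6×2900 + 20.3×2880 + (z_c − 1.9 − 39.9)×3270
The z_c×3270 term appears on both sides and cancels. Collect the known terms of each column as K = Σ(ρt)_known − 3270 × (depth of known layers): K_1 = 56353.12 − 3270×21.44 = −13755.68; K_2 = 115304 − 3270×(1.9 + 39.9) = −21382.
Balance: K_1 − x×(3270 − 2730) = K_2, so x = (K_1 − K_2)/(3270 − 2730) = 7626.32/540 = 14.1 km.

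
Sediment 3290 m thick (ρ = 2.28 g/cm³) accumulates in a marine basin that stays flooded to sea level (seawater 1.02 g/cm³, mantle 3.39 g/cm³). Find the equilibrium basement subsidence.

Submarine loading: the sediment displaces seawater, and the subsidence is in turn flooded, so s (ρ_m − ρ_w) = t (ρ_sed − ρ_w).
s = 3290 m × (2.28 − 1.02) / (3.39 − 1.02) = 1750 m.

1750 m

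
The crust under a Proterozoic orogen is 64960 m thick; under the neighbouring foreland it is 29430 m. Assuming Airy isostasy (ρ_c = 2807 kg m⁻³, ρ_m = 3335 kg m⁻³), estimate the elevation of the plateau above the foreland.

5630 m

Excess crust Δ = 64960 m − 29430 m = 35530 m, split between elevation h and root r with h + r = Δ.
Airy balance ρ_c h = (ρ_m − ρ_c) r gives r = h ρ_c/(ρ_m − ρ_c), so h (1 + ρ_c/(ρ_m − ρ_c)) = Δ, i.e. h = Δ (ρ_m − ρ_c)/ρ_m.
h = 35530 m × 528/3335 = 5630 m.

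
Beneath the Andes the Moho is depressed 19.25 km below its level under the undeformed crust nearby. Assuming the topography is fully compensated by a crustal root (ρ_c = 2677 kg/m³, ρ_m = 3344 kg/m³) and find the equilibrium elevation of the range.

Balancing pressure at the compensation depth: ρ_c h = (ρ_m − ρ_c) r.
h = r (ρ_m − ρ_c) / ρ_c = 19.25 km × (3344 − 2677) / 2677 = 4.8 km.

4.8 km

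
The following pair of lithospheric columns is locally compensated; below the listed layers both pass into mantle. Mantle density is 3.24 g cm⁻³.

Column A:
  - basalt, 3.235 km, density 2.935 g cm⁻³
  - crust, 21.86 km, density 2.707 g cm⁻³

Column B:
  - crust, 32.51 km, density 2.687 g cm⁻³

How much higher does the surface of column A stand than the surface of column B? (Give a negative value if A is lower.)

For any compensation level in the mantle, the mantle terms cancel and isostasy reduces to e = (Σt_A − Σt_B) − (Σ(ρt)_A − Σ(ρt)_B) / ρ_m.
Σt_A = 25.095 km; Σt_B = 32.51 km; Σ(ρt)_A = 68.669745; Σ(ρt)_B = 87.35437 (in km·g cm⁻³).
e = (25.095 − 32.51) − (68.669745 − 87.35437) / 3.24 = −1.65 km.

−1.65 km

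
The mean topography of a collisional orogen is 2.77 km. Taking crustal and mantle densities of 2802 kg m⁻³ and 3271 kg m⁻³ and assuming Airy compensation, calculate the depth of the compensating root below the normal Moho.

16.5 km

For local isostatic compensation: the weight of the topography is balanced by the buoyancy of the root, ρ_c h = (ρ_m − ρ_c) r.
r = h · ρ_c / (ρ_m − ρ_c) = 2.77 km × 2802 / (3271 − 2802) = 16.5 km.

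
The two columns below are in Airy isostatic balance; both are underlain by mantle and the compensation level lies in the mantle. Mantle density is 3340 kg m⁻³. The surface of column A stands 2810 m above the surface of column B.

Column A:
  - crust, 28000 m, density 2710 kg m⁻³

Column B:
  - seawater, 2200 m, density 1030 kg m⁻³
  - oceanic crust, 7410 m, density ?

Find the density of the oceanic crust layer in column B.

Take the compensation level at the base of the deeper column (depth z_c below the surface of column A) and equate Σ ρ_i t_i down to z_c; mantle fills any gap and the z_c terms cancel.
Column A: 28000×2710 + (z_c − 28000)×3340
Column B: 2810×0 + 2200×1030 + 7410×ρ + (z_c − 2810 − 9610)×3340
The z_c×3340 term appears on both sides and cancels. Collect the known terms of each column as K = Σ(ρt)_known − 3340 × (depth of known layers): K_A = 75880000 − 3340×28000 = −17640000; K_B = 2266000 − 3340×(2810 + 9610) = −39216800.
Balance: K_A = K_B + 7410×ρ, so ρ = (K_A − K_B)/7410 = 21576800/7410 = 2910 kg m⁻³.

2910 kg m⁻³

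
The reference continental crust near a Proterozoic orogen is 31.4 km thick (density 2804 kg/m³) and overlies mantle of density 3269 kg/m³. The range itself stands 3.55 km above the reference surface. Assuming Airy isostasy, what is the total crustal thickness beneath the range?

56.4 km

Root depth r = h ρ_c / (ρ_m − ρ_c) = 3.55 km × 2804 / 465 = 21.41 km.
Total thickness = T + h + r = 31.4 km + 3.55 km + 21.41 km = 56.4 km.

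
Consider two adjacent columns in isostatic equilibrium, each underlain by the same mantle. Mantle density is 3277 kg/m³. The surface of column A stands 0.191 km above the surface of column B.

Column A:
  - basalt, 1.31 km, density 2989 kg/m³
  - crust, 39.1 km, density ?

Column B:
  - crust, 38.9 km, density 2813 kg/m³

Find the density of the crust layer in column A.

2810 kg/m³

Take the compensation level at the base of the deeper column (depth z_c below the surface of column A) and equate Σ ρ_i t_i down to z_c; mantle fills any gap and the z_c terms cancel.
Column A: 1.31×2989 + 39.1×ρ + (z_c − 40.41)×3277
Column B: 0.191×0 + 38.9×2813 + (z_c − 0.191 − 38.9)×3277
The z_c×3277 term appears on both sides and cancels. Collect the known terms of each column as K = Σ(ρt)_known − 3277 × (depth of known layers): K_A = 3915.59 − 3277×40.41 = −128507.98; K_B = 109425.7 − 3277×(0.191 + 38.9) = −18675.507.
Balance: K_A + 39.1×ρ = K_B, so ρ = (K_B − K_A)/39.1 = 109832/39.1 = 2810 kg/m³.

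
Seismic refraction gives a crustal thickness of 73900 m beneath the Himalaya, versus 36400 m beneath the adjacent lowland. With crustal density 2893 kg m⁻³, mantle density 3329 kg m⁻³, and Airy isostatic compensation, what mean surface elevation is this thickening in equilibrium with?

Excess crust Δ = 73900 m − 36400 m = 37500 m, split between elevation h and root r with h + r = Δ.
Airy balance ρ_c h = (ρ_m − ρ_c) r gives r = h ρ_c/(ρ_m − ρ_c), so h (1 + ρ_c/(ρ_m − ρ_c)) = Δ, i.e. h = Δ (ρ_m − ρ_c)/ρ_m.
h = 37500 m × 436/3329 = 4910 m.

4910 m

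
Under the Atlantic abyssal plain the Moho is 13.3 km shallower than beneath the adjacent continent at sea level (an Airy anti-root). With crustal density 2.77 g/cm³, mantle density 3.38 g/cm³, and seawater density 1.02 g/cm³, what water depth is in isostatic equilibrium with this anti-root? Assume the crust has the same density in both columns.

Replacing a thickness d of crust by seawater at the top must be balanced by replacing crust with mantle at the base: d (ρ_c − ρ_w) = a (ρ_m − ρ_c).
d = a (ρ_m − ρ_c)/(ρ_c − ρ_w) = 13.3 km × 0.61/1.75 = 4.64 km.

4.64 km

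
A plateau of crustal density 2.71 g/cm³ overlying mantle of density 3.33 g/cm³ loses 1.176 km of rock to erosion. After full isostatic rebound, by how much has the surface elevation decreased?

0.219 km

Rebound u = e ρ_c/ρ_m = 1.176 km × 2.71/3.33 = 0.957 km.
Net surface drop = e − u = 1.176 km − 0.957 km = e (ρ_m − ρ_c)/ρ_m = 0.219 km.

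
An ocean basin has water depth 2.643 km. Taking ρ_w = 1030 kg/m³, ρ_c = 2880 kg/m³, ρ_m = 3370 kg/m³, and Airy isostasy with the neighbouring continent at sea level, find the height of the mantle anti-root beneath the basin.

Balancing pressure at the compensation depth: replacing crust with seawater at the top is compensated by replacing crust with mantle at the base: d (ρ_c − ρ_w) = a (ρ_m − ρ_c).
a = d (ρ_c − ρ_w)/(ρ_m − ρ_c) = 2.643 km × 1850/490 = 9.98 km.

9.98 km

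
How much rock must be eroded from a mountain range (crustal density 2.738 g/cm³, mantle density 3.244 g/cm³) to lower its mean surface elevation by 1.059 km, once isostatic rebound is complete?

Net drop Δ = e − u = e − e ρ_c/ρ_m = e (ρ_m − ρ_c)/ρ_m.
e = Δ ρ_m/(ρ_m − ρ_c) = 1.059 km × 3.244/0.506 = 6.79 km.

6.79 km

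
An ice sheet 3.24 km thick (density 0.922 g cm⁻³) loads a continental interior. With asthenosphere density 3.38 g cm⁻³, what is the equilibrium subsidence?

0.884 km

By Archimedes' principle applied to the lithosphere: the ice load ρ_ice t is balanced by mantle displaced below, ρ_m s.
s = t ρ_ice / ρ_m = 3.24 km × 0.922/3.38 = 0.884 km.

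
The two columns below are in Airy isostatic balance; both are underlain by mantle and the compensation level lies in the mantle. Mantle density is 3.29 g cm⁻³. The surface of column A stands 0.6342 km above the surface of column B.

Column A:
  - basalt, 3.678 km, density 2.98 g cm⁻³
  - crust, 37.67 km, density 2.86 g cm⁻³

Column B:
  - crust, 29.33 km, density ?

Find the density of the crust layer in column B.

Take the compensation level at the base of the deeper column (depth z_c below the surface of column A) and equate Σ ρ_i t_i down to z_c; mantle fills any gap and the z_c terms cancel.
Column A: 3.678×2.98 + 37.67×2.86 + (z_c − 41.348)×3.29
Column B: 0.6342×0 + 29.33×ρ + (z_c − 0.6342 − 29.33)×3.29
The z_c×3.29 term appears on both sides and cancels. Collect the known terms of each column as K = Σ(ρt)_known − 3.29 × (depth of known layers): K_A = 118.69664 − 3.29×41.348 = −17.33828; K_B = 0 − 3.29×(0.6342 + 29.33) = −98.582218.
Balance: K_A = K_B + 29.33×ρ, so ρ = (K_A − K_B)/29.33 = 81.2439/29.33 = 2.77 g cm⁻³.

2.77 g cm⁻³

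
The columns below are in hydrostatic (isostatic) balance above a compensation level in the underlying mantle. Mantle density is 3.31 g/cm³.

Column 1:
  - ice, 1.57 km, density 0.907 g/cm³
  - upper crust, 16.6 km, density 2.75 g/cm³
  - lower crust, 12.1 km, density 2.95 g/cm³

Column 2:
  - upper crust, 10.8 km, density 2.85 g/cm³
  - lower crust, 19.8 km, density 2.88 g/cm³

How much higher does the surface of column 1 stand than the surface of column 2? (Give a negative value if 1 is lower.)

1.19 km

For any compensation level in the mantle, the mantle terms cancel and isostasy reduces to e = (Σt_1 − Σt_2) − (Σ(ρt)_1 − Σ(ρt)_2) / ρ_m.
Σt_1 = 30.27 km; Σt_2 = 30.6 km; Σ(ρt)_1 = 82.76899; Σ(ρt)_2 = 87.804 (in km·g/cm³).
e = (30.27 − 30.6) − (82.76899 − 87.804) / 3.31 = 1.19 km.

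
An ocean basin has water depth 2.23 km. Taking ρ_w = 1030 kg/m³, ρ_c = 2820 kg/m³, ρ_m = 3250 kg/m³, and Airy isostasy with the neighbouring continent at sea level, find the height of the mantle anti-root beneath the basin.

9.28 km

In Airy isostatic equilibrium: replacing crust with seawater at the top is compensated by replacing crust with mantle at the base: d (ρ_c − ρ_w) = a (ρ_m − ρ_c).
a = d (ρ_c − ρ_w)/(ρ_m − ρ_c) = 2.23 km × 1790/430 = 9.28 km.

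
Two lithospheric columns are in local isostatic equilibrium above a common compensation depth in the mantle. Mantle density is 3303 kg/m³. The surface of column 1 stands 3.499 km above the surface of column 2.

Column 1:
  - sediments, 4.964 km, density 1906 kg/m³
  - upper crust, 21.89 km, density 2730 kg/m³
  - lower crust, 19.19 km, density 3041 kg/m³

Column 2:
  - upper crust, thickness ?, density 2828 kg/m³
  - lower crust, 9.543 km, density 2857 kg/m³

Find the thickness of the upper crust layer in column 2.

18.3 km

Take the compensation level at the base of the deeper column (depth z_c below the surface of column 1) and equate Σ ρ_i t_i down to z_c; mantle fills any gap and the z_c terms cancel.
Column 1: 4.964×1906 + 21.89×2730 + 19.19×3041 + (z_c − 46.044)×3303
Column 2: 3.499×0 + x×2828 + 9.543×2857 + (z_c − 3.499 − 9.543 − x)×3303
The z_c×3303 term appears on both sides and cancels. Collect the known terms of each column as K = Σ(ρt)_known − 3303 × (depth of known layers): K_1 = 127577.874 − 3303×46.044 = −24505.458; K_2 = 27264.351 − 3303×(3.499 + 9.543) = −15813.375.
Balance: K_1 = K_2 − x×(3303 − 2828), so x = (K_2 − K_1)/(3303 − 2828) = 8692.08/475 = 18.3 km.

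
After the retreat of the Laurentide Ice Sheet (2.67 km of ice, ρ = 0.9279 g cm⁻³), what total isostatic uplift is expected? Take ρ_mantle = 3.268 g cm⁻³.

0.758 km

Removing the load lets mantle flow back in; uplift u satisfies ρ_ice t = ρ_m u.
u = t ρ_ice/ρ_m = 2.67 km × 0.9279/3.268 = 0.758 km.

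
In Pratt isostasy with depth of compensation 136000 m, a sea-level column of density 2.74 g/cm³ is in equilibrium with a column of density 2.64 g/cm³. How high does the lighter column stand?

ρ_ref D = ρ (D + h) → h = D (ρ_ref − ρ)/ρ.
h = 136000 m × (2.74 − 2.64)/2.64 = 5150 m.

5150 m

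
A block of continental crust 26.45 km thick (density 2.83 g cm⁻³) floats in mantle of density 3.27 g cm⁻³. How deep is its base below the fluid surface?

Draft d = t ρ_obj/ρ_fluid = 26.45 km × 2.83/3.27 = 22.9 km.

22.9 km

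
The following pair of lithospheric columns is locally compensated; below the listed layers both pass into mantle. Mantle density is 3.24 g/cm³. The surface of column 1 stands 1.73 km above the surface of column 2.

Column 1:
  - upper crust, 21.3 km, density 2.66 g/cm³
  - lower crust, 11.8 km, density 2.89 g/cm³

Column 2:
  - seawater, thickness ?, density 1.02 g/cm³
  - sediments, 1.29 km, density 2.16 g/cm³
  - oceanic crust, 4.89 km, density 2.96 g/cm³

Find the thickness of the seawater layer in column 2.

3.66 km

Take the compensation level at the base of the deeper column (depth z_c below the surface of column 1) and equate Σ ρ_i t_i down to z_c; mantle fills any gap and the z_c terms cancel.
Column 1: 21.3×2.66 + 11.8×2.89 + (z_c − 33.1)×3.24
Column 2: 1.73×0 + x×1.02 + 1.29×2.16 + 4.89×2.96 + (z_c − 1.73 − 6.18 − x)×3.24
The z_c×3.24 term appears on both sides and cancels. Collect the known terms of each column as K = Σ(ρt)_known − 3.24 × (depth of known layers): K_1 = 90.76 − 3.24×33.1 = −16.484; K_2 = 17.2608 − 3.24×(1.73 + 6.18) = −8.3676.
Balance: K_1 = K_2 − x×(3.24 − 1.02), so x = (K_2 − K_1)/(3.24 − 1.02) = 8.1164/2.22 = 3.66 km.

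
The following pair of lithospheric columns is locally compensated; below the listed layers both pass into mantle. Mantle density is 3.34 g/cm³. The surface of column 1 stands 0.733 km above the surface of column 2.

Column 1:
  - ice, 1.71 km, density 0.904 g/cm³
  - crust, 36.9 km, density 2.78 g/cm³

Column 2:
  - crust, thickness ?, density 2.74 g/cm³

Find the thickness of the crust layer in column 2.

37.3 km

Take the compensation level at the base of the deeper column (depth z_c below the surface of column 1) and equate Σ ρ_i t_i down to z_c; mantle fills any gap and the z_c terms cancel.
Column 1: 1.71×0.904 + 36.9×2.78 + (z_c − 38.61)×3.34
Column 2: 0.733×0 + x×2.74 + (z_c − 0.733 − 0 − x)×3.34
The z_c×3.34 term appears on both sides and cancels. Collect the known terms of each column as K = Σ(ρt)_known − 3.34 × (depth of known layers): K_1 = 104.12784 − 3.34×38.61 = −24.82956; K_2 = 0 − 3.34×(0.733 + 0) = −2.44822.
Balance: K_1 = K_2 − x×(3.34 − 2.74), so x = (K_2 − K_1)/(3.34 − 2.74) = 22.3813/0.6 = 37.3 km.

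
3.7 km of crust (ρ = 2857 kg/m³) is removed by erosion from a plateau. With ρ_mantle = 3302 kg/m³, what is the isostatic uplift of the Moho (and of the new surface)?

3.2 km

Unloading: uplift u = e ρ_c/ρ_m = 3.7 km × 2857/3302 = 3.2 km.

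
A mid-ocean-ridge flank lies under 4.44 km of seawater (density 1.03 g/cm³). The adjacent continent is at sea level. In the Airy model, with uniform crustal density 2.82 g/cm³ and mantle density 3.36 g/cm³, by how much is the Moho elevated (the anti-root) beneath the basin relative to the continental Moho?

14.7 km

By Archimedes' principle applied to the lithosphere: replacing crust with seawater at the top is compensated by replacing crust with mantle at the base: d (ρ_c − ρ_w) = a (ρ_m − ρ_c).
a = d (ρ_c − ρ_w)/(ρ_m − ρ_c) = 4.44 km × 1.79/0.54 = 14.7 km.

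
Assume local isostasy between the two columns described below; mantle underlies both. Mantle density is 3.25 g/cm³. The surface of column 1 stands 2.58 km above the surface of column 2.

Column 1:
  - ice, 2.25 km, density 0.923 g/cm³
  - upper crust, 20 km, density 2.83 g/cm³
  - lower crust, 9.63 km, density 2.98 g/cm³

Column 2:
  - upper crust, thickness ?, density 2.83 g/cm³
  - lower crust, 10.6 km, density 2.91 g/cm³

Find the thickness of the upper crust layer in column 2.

10.1 km

Take the compensation level at the base of the deeper column (depth z_c below the surface of column 1) and equate Σ ρ_i t_i down to z_c; mantle fills any gap and the z_c terms cancel.
Column 1: 2.25×0.923 + 20×2.83 + 9.63×2.98 + (z_c − 31.88)×3.25
Column 2: 2.58×0 + x×2.83 + 10.6×2.91 + (z_c − 2.58 − 10.6 − x)×3.25
The z_c×3.25 term appears on both sides and cancels. Collect the known terms of each column as K = Σ(ρt)_known − 3.25 × (depth of known layers): K_1 = 87.37415 − 3.25×31.88 = −16.23585; K_2 = 30.846 − 3.25×(2.58 + 10.6) = −11.989.
Balance: K_1 = K_2 − x×(3.25 − 2.83), so x = (K_2 − K_1)/(3.25 − 2.83) = 4.24685/0.42 = 10.1 km.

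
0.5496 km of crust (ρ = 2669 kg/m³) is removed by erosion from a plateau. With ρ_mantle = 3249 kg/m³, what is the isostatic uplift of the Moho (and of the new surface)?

Unloading: uplift u = e ρ_c/ρ_m = 0.5496 km × 2669/3249 = 0.451 km.

0.451 km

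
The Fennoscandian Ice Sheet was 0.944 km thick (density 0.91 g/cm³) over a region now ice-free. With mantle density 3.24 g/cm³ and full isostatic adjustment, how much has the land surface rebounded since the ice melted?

Removing the load lets mantle flow back in; uplift u satisfies ρ_ice t = ρ_m u.
u = t ρ_ice/ρ_m = 0.944 km × 0.91/3.24 = 0.265 km.

0.265 km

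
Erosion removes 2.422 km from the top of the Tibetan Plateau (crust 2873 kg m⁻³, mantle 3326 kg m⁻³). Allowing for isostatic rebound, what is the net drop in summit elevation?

0.33 km

Rebound u = e ρ_c/ρ_m = 2.422 km × 2873/3326 = 2.092 km.
Net surface drop = e − u = 2.422 km − 2.092 km = e (ρ_m − ρ_c)/ρ_m = 0.33 km.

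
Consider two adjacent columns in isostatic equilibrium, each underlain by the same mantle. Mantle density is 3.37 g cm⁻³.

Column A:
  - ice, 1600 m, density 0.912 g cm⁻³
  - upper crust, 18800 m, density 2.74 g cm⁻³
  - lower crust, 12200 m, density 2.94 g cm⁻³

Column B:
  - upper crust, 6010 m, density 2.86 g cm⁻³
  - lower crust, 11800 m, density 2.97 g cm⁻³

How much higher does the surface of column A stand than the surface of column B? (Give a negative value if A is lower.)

For any compensation level in the mantle, the mantle terms cancel and isostasy reduces to e = (Σt_A − Σt_B) − (Σ(ρt)_A − Σ(ρt)_B) / ρ_m.
Σt_A = 32600 m; Σt_B = 17810 m; Σ(ρt)_A = 88839.2; Σ(ρt)_B = 52234.6 (in m·g cm⁻³).
e = (32600 − 17810) − (88839.2 − 52234.6) / 3.37 = 3930 m.

3930 m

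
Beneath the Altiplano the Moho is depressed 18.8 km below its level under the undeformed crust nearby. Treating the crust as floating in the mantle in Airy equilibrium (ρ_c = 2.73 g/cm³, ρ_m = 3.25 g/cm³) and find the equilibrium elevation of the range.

By Archimedes' principle applied to the lithosphere: ρ_c h = (ρ_m − ρ_c) r.
h = r (ρ_m − ρ_c) / ρ_c = 18.8 km × (3.25 − 2.73) / 2.73 = 3.58 km.

3.58 km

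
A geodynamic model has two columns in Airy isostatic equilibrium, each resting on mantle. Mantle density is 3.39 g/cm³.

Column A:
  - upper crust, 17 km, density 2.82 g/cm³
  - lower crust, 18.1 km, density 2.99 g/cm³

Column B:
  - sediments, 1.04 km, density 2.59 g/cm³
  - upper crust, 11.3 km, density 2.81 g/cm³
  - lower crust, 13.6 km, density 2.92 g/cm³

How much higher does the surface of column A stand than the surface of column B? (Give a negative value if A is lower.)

0.93 km

For any compensation level in the mantle, the mantle terms cancel and isostasy reduces to e = (Σt_A − Σt_B) − (Σ(ρt)_A − Σ(ρt)_B) / ρ_m.
Σt_A = 35.1 km; Σt_B = 25.94 km; Σ(ρt)_A = 102.059; Σ(ρt)_B = 74.1586 (in km·g/cm³).
e = (35.1 − 25.94) − (102.059 − 74.1586) / 3.39 = 0.93 km.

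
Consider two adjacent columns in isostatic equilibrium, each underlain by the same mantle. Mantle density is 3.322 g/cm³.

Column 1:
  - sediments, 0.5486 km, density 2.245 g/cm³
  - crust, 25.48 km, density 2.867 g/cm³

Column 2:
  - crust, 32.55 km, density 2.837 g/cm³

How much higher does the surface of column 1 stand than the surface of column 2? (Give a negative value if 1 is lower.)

For any compensation level in the mantle, the mantle terms cancel and isostasy reduces to e = (Σt_1 − Σt_2) − (Σ(ρt)_1 − Σ(ρt)_2) / ρ_m.
Σt_1 = 26.0286 km; Σt_2 = 32.55 km; Σ(ρt)_1 = 74.282767; Σ(ρt)_2 = 92.34435 (in km·g/cm³).
e = (26.0286 − 32.55) − (74.282767 − 92.34435) / 3.322 = −1.08 km.

−1.08 km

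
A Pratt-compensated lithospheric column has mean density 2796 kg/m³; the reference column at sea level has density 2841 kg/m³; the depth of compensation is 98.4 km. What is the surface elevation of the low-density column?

ρ_ref D = ρ (D + h) → h = D (ρ_ref − ρ)/ρ.
h = 98.4 km × (2841 − 2796)/2796 = 1.58 km.

1.58 km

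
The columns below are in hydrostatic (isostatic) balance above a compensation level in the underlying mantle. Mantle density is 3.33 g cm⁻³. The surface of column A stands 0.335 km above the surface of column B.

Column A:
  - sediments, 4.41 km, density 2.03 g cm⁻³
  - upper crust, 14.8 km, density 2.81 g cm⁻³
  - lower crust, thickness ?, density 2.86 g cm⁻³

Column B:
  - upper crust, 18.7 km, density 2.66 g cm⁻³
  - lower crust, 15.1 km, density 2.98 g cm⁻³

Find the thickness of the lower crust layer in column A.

Take the compensation level at the base of the deeper column (depth z_c below the surface of column A) and equate Σ ρ_i t_i down to z_c; mantle fills any gap and the z_c terms cancel.
Column A: 4.41×2.03 + 14.8×2.81 + x×2.86 + (z_c − 19.21 − x)×3.33
Column B: 0.335×0 + 18.7×2.66 + 15.1×2.98 + (z_c − 0.335 − 33.8)×3.33
The z_c×3.33 term appears on both sides and cancels. Collect the known terms of each column as K = Σ(ρt)_known − 3.33 × (depth of known layers): K_A = 50.5403 − 3.33×19.21 = −13.429; K_B = 94.74 − 3.33×(0.335 + 33.8) = −18.92955.
Balance: K_A − x×(3.33 − 2.86) = K_B, so x = (K_A − K_B)/(3.33 − 2.86) = 5.50055/0.47 = 11.7 km.

11.7 km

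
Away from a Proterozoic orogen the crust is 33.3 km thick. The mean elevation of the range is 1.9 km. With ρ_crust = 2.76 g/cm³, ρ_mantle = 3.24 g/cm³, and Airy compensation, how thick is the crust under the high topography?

Root depth r = h ρ_c / (ρ_m − ρ_c) = 1.9 km × 2.76 / 0.48 = 10.93 km.
Total thickness = T + h + r = 33.3 km + 1.9 km + 10.93 km = 46.1 km.

46.1 km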